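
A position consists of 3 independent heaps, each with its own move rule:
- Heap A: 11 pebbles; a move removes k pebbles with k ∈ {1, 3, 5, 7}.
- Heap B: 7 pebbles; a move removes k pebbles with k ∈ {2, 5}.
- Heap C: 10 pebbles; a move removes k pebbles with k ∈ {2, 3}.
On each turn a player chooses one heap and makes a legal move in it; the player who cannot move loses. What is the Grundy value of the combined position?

For heap A, compute g(0), g(1), … with moves {1, 3, 5, 7}:
k:     0  1  2  3  4  5  6  7  8  9 10 11
g(k):  0  1  0  1  0  1  0  1  0  1  0  1
So g(11) = 1.
For heap B, compute g(0), g(1), … with moves {2, 5}:
g(0) = mex{} = 0
g(1) = mex{} = 0
g(2) = mex{0} = 1
g(3) = mex{0} = 1
g(4) = mex{1} = 0
g(5) = mex{0,1} = 2
g(6) = mex{0} = 1
g(7) = mex{1,2} = 0
So g(7) = 0.
For heap C, compute g(0), g(1), … with moves {2, 3}:
k:     0  1  2  3  4  5  6  7  8  9 10
g(k):  0  0  1  1  2  0  0  1  1  2  0
So g(10) = 0.
The value of a disjunctive sum is the nim-sum of the parts.
Combined value = 1 XOR 0 XOR 0 = 1.

1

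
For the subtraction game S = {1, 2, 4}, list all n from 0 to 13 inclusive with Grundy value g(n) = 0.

0, 3, 6, 9, 12

Compute g(0), g(1), … for moves {1, 2, 4}:
k:     0  1  2  3  4  5  6  7  8  9 10 11 12 13
g(k):  0  1  2  0  1  2  0  1  2  0  1  2  0  1
The P-positions (g = 0) in 0..13 are 0, 3, 6, 9, 12.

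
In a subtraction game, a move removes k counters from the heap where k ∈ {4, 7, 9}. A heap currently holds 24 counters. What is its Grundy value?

2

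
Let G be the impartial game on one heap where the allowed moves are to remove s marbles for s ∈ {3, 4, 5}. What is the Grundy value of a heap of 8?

0

Build the Grundy sequence with g(k) = mex{g(k−s) : s ∈ {3, 4, 5}, s ≤ k}:
k:     0  1  2  3  4  5  6  7  8
g(k):  0  0  0  1  1  1  2  2  0
So g(8) = 0.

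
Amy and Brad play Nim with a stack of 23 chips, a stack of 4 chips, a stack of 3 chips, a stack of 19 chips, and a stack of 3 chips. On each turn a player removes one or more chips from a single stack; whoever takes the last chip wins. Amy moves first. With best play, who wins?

Brad wins

Nim-sum: 23 ^ 4 ^ 3 ^ 19 ^ 3 = 0.
The nim-sum is 0, so this is a P-position: the player to move is in a losing position under optimal play; Amy is about to move from it and so loses — Brad wins.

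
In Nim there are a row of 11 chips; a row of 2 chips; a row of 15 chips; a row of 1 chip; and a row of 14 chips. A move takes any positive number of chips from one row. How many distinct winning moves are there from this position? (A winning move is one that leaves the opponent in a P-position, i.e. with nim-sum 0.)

3

Nim-sum: 11 ^ 2 ^ 15 ^ 1 ^ 14 = 9.
The overall nim-sum is X = 9. A row of size p has a winning move iff p XOR X < p (reduce it to p XOR X).
  11: 11 XOR 9 = 2 < 11 — winning move (to 2).
  2: 2 XOR 9 = 11 ≥ 2 — no move.
  15: 15 XOR 9 = 6 < 15 — winning move (to 6).
  1: 1 XOR 9 = 8 ≥ 1 — no move.
  14: 14 XOR 9 = 7 < 14 — winning move (to 7).
That gives 3 winning moves.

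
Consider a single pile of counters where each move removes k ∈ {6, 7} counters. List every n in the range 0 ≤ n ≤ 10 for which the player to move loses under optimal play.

0, 1, 2, 3, 4, 5

Compute g(0), g(1), … for moves {6, 7}:
g(0) = mex{} = 0
g(1) = mex{} = 0
g(2) = mex{} = 0
g(3) = mex{} = 0
g(4) = mex{} = 0
g(5) = mex{} = 0
g(6) = mex{0} = 1
g(7) = mex{0} = 1
g(8) = mex{0} = 1
g(9) = mex{0} = 1
g(10) = mex{0} = 1
The P-positions (g = 0) in 0..10 are 0, 1, 2, 3, 4, 5.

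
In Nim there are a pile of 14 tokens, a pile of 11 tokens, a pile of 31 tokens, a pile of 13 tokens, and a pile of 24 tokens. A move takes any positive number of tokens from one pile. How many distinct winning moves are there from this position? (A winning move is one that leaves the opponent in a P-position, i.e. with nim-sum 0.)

5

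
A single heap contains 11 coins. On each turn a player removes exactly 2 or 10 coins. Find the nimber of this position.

Grundy values for subtraction set {2, 10}:
g(0) = mex{} = 0
g(1) = mex{} = 0
g(2) = mex{0} = 1
g(3) = mex{0} = 1
g(4) = mex{1} = 0
g(5) = mex{1} = 0
g(6) = mex{0} = 1
g(7) = mex{0} = 1
g(8) = mex{1} = 0
g(9) = mex{1} = 0
g(10) = mex{0} = 1
g(11) = mex{0} = 1
So g(11) = 1.

1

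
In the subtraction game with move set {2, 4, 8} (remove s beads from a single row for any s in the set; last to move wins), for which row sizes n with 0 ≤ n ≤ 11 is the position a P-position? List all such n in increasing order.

Compute g(0), g(1), … for moves {2, 4, 8}:
g(0) = mex{} = 0
g(1) = mex{} = 0
g(2) = mex{0} = 1
g(3) = mex{0} = 1
g(4) = mex{0,1} = 2
g(5) = mex{0,1} = 2
g(6) = mex{1,2} = 0
g(7) = mex{1,2} = 0
g(8) = mex{0,2} = 1
g(9) = mex{0,2} = 1
g(10) = mex{0,1} = 2
g(11) = mex{0,1} = 2
The P-positions (g = 0) in 0..11 are 0, 1, 6, 7.

0, 1, 6, 7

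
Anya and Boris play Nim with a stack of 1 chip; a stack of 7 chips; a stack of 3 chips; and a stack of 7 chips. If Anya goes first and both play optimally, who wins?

Anya wins

Nim-sum: 1 XOR 7 XOR 3 XOR 7 = 2.
The nim-sum is 2 ≠ 0, so this is an N-position: the player to move can win; Anya has a winning move.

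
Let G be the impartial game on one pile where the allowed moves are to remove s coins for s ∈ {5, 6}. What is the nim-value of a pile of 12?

Compute g(0), g(1), … for moves {5, 6}:
k:     0  1  2  3  4  5  6  7  8  9 10 11 12
g(k):  0  0  0  0  0  1  1  1  1  1  2  0  0
So g(12) = 0.

0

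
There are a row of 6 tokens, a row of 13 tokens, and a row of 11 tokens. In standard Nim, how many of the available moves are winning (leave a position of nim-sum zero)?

Compute the nim-sum pairwise:
6 XOR 13 = 11
11 XOR 11 = 0
The nim-sum is already 0, so every move leaves a nonzero nim-sum — there are no winning moves.

0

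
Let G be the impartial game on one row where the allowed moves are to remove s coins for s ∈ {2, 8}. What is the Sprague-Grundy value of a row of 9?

Grundy values for subtraction set {2, 8}:
k:     0  1  2  3  4  5  6  7  8  9
g(k):  0  0  1  1  0  0  1  1  2  2
So g(9) = 2.

2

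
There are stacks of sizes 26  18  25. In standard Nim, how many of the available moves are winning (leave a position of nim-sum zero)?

Bitwise XOR of the heap sizes:
  11010  (26)
  10010  (18)
  11001  (25)
  -----
  10001  (17)
The overall nim-sum is X = 17. A stack of size p has a winning move iff p XOR X < p (reduce it to p XOR X).
  26: 26 XOR 17 = 11 < 26 — winning move (to 11).
  18: 18 XOR 17 = 3 < 18 — winning move (to 3).
  25: 25 XOR 17 = 8 < 25 — winning move (to 8).
That gives 3 winning moves.

3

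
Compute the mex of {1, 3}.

0 is not in the set, so the mex is 0.

0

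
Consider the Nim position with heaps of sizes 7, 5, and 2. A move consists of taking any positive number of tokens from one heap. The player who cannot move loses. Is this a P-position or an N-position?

Nim-sum: 7 XOR 5 XOR 2 = 0.
The nim-sum is 0, so this is a P-position: the player to move is in a losing position under optimal play.

P-position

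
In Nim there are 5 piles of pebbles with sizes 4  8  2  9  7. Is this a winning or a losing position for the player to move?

Losing position

In binary:
  0100  (4)
  1000  (8)
  0010  (2)
  1001  (9)
  0111  (7)
  ----
  0000  (0)
The nim-sum is 0, so this is a P-position: the player to move is in a losing position under optimal play.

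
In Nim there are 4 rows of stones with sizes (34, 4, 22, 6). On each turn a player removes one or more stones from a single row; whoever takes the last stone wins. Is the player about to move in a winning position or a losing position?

Winning position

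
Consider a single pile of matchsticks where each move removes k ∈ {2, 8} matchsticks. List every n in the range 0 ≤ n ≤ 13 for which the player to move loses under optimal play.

Grundy values for subtraction set {2, 8}:
k:     0  1  2  3  4  5  6  7  8  9 10 11 12 13
g(k):  0  0  1  1  0  0  1  1  2  2  0  0  1  1
The P-positions (g = 0) in 0..13 are 0, 1, 4, 5, 10, 11.

0, 1, 4, 5, 10, 11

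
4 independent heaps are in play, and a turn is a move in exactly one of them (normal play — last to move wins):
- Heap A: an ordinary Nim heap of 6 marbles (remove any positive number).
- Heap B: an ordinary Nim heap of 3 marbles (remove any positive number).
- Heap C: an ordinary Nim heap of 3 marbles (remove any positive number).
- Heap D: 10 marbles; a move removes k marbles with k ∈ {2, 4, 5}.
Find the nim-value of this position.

Heap A is a plain Nim heap of size 6, so its Grundy value is 6.
Heap B is a plain Nim heap of size 3, so its Grundy value is 3.
Heap C is a plain Nim heap of size 3, so its Grundy value is 3.
Build the Grundy sequence for heap D with g(k) = mex{g(k−s) : s ∈ {2, 4, 5}, s ≤ k}:
k:     0  1  2  3  4  5  6  7  8  9 10
g(k):  0  0  1  1  2  2  3  0  0  1  1
So g(10) = 1.
By the Sprague-Grundy theorem, the Grundy value of a sum of independent games is the XOR of the component values.
Combined value = 6 ⊕ 3 ⊕ 3 ⊕ 1 = 7.

7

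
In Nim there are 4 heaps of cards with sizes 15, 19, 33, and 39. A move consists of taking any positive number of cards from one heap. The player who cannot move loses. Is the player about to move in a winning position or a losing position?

Compute the nim-sum pairwise:
15 XOR 19 = 28
28 XOR 33 = 61
61 XOR 39 = 26
The nim-sum is 26 ≠ 0, so this is an N-position: the player to move can win.

Winning position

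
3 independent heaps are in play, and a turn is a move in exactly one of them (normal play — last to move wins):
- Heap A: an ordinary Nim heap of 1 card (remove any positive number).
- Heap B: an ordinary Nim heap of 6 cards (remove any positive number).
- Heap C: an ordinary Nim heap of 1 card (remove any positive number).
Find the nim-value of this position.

6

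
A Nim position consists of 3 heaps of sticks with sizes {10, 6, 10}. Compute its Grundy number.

6

Compute the nim-sum pairwise:
10 ^ 6 = 12
12 ^ 10 = 6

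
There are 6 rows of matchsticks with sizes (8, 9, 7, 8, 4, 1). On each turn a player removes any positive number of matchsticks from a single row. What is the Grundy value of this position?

11

Nim-sum: 8 ^ 9 ^ 7 ^ 8 ^ 4 ^ 1 = 11.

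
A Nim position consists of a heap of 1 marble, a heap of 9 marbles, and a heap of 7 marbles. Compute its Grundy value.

15

Bitwise XOR of the heap sizes:
  0001  (1)
  1001  (9)
  0111  (7)
  ----
  1111  (15)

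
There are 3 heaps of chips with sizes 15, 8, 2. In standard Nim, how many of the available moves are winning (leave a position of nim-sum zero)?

Nim-sum: 15 XOR 8 XOR 2 = 5.
The overall nim-sum is X = 5. A heap of size p has a winning move iff p XOR X < p (reduce it to p XOR X).
  15: 15 XOR 5 = 10 < 15 — winning move (to 10).
  8: 8 XOR 5 = 13 ≥ 8 — no move.
  2: 2 XOR 5 = 7 ≥ 2 — no move.
That gives 1 winning move.

1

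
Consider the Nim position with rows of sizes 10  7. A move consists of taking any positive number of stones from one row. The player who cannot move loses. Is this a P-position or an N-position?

Compute the nim-sum pairwise:
10 ⊕ 7 = 13
The nim-sum is 13 ≠ 0, so this is an N-position: the player to move can win.

N-position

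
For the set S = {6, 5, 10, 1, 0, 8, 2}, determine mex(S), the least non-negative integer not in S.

The values 0, 1, 2 are all present; 3 is the first non-negative integer missing from the set.

3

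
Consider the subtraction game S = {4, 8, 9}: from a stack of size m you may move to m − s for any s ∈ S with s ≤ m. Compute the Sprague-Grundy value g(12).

Build the Grundy sequence with g(k) = mex{g(k−s) : s ∈ {4, 8, 9}, s ≤ k}:
k:     0  1  2  3  4  5  6  7  8  9 10 11 12
g(k):  0  0  0  0  1  1  1  1  2  2  2  2  3
So g(12) = 3.

3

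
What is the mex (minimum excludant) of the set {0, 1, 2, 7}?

The values 0, 1, 2 are all present; 3 is the first non-negative integer missing from the set.

3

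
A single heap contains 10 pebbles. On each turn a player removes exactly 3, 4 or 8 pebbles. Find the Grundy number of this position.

Build the Grundy sequence with g(k) = mex{g(k−s) : s ∈ {3, 4, 8}, s ≤ k}:
g(0) = mex{} = 0
g(1) = mex{} = 0
g(2) = mex{} = 0
g(3) = mex{0} = 1
g(4) = mex{0} = 1
g(5) = mex{0} = 1
g(6) = mex{0,1} = 2
g(7) = mex{1} = 0
g(8) = mex{0,1} = 2
g(9) = mex{0,1,2} = 3
g(10) = mex{0,2} = 1
So g(10) = 1.

1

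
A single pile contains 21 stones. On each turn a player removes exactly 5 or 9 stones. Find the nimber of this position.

Grundy values for subtraction set {5, 9}:
k:     0  1  2  3  4  5  6  7  8  9 10 11 12 13 14 15 16 17 18 19 20 21
g(k):  0  0  0  0  0  1  1  1  1  1  2  2  2  2  0  0  0  0  0  1  1  1
So g(21) = 1.

1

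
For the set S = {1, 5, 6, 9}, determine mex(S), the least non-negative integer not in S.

0

0 is not in the set, so the mex is 0.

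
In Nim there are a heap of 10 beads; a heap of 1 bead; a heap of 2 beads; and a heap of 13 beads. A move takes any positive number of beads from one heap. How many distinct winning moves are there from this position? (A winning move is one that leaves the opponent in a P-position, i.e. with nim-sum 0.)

1

Bitwise XOR of the heap sizes:
  1010  (10)
  0001  (1)
  0010  (2)
  1101  (13)
  ----
  0100  (4)
The overall nim-sum is X = 4. A heap of size p has a winning move iff p XOR X < p (reduce it to p XOR X).
  10: 10 XOR 4 = 14 ≥ 10 — no move.
  1: 1 XOR 4 = 5 ≥ 1 — no move.
  2: 2 XOR 4 = 6 ≥ 2 — no move.
  13: 13 XOR 4 = 9 < 13 — winning move (to 9).
That gives 1 winning move.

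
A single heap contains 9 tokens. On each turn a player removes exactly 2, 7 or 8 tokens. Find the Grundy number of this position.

2

Compute g(0), g(1), … for moves {2, 7, 8}:
k:     0  1  2  3  4  5  6  7  8  9
g(k):  0  0  1  1  0  0  1  1  2  2
So g(9) = 2.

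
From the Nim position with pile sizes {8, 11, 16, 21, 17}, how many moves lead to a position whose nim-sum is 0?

3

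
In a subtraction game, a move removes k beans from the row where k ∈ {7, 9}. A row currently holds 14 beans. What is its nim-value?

Build the Grundy sequence with g(k) = mex{g(k−s) : s ∈ {7, 9}, s ≤ k}:
g(0) = mex{} = 0
g(1) = mex{} = 0
g(2) = mex{} = 0
g(3) = mex{} = 0
g(4) = mex{} = 0
g(5) = mex{} = 0
g(6) = mex{} = 0
g(7) = mex{0} = 1
g(8) = mex{0} = 1
g(9) = mex{0} = 1
g(10) = mex{0} = 1
g(11) = mex{0} = 1
g(12) = mex{0} = 1
g(13) = mex{0} = 1
g(14) = mex{0,1} = 2
So g(14) = 2.

2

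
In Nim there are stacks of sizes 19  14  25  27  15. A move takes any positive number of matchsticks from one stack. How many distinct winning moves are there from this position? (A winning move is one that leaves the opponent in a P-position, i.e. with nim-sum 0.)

3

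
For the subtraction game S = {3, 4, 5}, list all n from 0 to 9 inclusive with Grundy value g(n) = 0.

Build the Grundy sequence with g(k) = mex{g(k−s) : s ∈ {3, 4, 5}, s ≤ k}:
g(0) = mex{} = 0
g(1) = mex{} = 0
g(2) = mex{} = 0
g(3) = mex{0} = 1
g(4) = mex{0} = 1
g(5) = mex{0} = 1
g(6) = mex{0,1} = 2
g(7) = mex{0,1} = 2
g(8) = mex{1} = 0
g(9) = mex{1,2} = 0
The P-positions (g = 0) in 0..9 are 0, 1, 2, 8, 9.

0, 1, 2, 8, 9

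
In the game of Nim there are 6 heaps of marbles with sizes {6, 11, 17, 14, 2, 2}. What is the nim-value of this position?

18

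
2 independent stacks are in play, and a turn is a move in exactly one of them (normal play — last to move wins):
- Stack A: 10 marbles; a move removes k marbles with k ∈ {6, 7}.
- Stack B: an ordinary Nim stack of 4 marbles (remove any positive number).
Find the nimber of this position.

Grundy values for stack A (subtraction set {6, 7}):
k:     0  1  2  3  4  5  6  7  8  9 10
g(k):  0  0  0  0  0  0  1  1  1  1  1
So g(10) = 1.
Stack B is a plain Nim stack of size 4, so its Grundy value is 4.
By the Sprague-Grundy theorem, the Grundy value of a sum of independent games is the XOR of the component values.
Combined value = 1 XOR 4 = 5.

5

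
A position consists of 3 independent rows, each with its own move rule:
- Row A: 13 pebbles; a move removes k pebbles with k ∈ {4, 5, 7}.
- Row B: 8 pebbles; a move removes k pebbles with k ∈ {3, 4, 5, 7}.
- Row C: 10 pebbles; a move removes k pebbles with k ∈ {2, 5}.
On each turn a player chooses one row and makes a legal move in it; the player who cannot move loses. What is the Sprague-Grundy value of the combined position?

3

Build the Grundy sequence for row A with g(k) = mex{g(k−s) : s ∈ {4, 5, 7}, s ≤ k}:
k:     0  1  2  3  4  5  6  7  8  9 10 11 12 13
g(k):  0  0  0  0  1  1  1  1  2  2  2  0  0  0
So g(13) = 0.
Build the Grundy sequence for row B with g(k) = mex{g(k−s) : s ∈ {3, 4, 5, 7}, s ≤ k}:
k:     0  1  2  3  4  5  6  7  8
g(k):  0  0  0  1  1  1  2  2  2
So g(8) = 2.
For row C, compute g(0), g(1), … with moves {2, 5}:
g(0) = mex{} = 0
g(1) = mex{} = 0
g(2) = mex{0} = 1
g(3) = mex{0} = 1
g(4) = mex{1} = 0
g(5) = mex{0,1} = 2
g(6) = mex{0} = 1
g(7) = mex{1,2} = 0
g(8) = mex{1} = 0
g(9) = mex{0} = 1
g(10) = mex{0,2} = 1
So g(10) = 1.
The value of a disjunctive sum is the nim-sum of the parts.
Combined value = 0 ⊕ 2 ⊕ 1 = 3.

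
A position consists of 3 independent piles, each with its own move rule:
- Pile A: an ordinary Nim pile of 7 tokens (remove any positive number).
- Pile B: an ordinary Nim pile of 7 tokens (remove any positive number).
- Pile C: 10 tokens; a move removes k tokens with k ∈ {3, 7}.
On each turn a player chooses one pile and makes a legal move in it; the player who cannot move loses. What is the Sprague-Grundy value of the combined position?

Pile A is a plain Nim pile of size 7, so its Grundy value is 7.
Pile B is a plain Nim pile of size 7, so its Grundy value is 7.
Build the Grundy sequence for pile C with g(k) = mex{g(k−s) : s ∈ {3, 7}, s ≤ k}:
k:     0  1  2  3  4  5  6  7  8  9 10
g(k):  0  0  0  1  1  1  0  2  2  1  0
So g(10) = 0.
The value of a disjunctive sum is the nim-sum of the parts.
Combined value = 7 XOR 7 XOR 0 = 0.

0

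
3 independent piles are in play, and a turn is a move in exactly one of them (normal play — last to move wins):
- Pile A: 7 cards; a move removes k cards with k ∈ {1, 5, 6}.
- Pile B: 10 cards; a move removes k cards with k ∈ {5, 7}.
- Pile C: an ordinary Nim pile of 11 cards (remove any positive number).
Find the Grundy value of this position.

10

Build the Grundy sequence for pile A with g(k) = mex{g(k−s) : s ∈ {1, 5, 6}, s ≤ k}:
g(0) = mex{} = 0
g(1) = mex{0} = 1
g(2) = mex{1} = 0
g(3) = mex{0} = 1
g(4) = mex{1} = 0
g(5) = mex{0} = 1
g(6) = mex{0,1} = 2
g(7) = mex{0,1,2} = 3
So g(7) = 3.
Build the Grundy sequence for pile B with g(k) = mex{g(k−s) : s ∈ {5, 7}, s ≤ k}:
g(0) = mex{} = 0
g(1) = mex{} = 0
g(2) = mex{} = 0
g(3) = mex{} = 0
g(4) = mex{} = 0
g(5) = mex{0} = 1
g(6) = mex{0} = 1
g(7) = mex{0} = 1
g(8) = mex{0} = 1
g(9) = mex{0} = 1
g(10) = mex{0,1} = 2
So g(10) = 2.
Pile C is a plain Nim pile of size 11, so its Grundy value is 11.
The value of a disjunctive sum is the nim-sum of the parts.
Combined value = 3 XOR 2 XOR 11 = 10.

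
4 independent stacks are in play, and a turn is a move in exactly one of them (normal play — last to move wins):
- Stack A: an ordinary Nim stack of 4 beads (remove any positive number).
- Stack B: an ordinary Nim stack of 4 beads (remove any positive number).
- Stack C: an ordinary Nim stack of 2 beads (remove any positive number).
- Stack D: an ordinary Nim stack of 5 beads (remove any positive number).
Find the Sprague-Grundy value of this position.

7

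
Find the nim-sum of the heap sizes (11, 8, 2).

1

Write each in binary and XOR column by column:
  1011  (11)
  1000  (8)
  0010  (2)
  ----
  0001  (1)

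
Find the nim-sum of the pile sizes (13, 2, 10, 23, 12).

30

Nim-sum: 13 ^ 2 ^ 10 ^ 23 ^ 12 = 30.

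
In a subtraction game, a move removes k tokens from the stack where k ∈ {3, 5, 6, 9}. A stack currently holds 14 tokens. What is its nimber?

0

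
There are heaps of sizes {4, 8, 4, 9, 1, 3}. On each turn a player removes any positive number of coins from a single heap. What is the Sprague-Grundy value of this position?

3

Compute the nim-sum pairwise:
4 ^ 8 = 12
12 ^ 4 = 8
8 ^ 9 = 1
1 ^ 1 = 0
0 ^ 3 = 3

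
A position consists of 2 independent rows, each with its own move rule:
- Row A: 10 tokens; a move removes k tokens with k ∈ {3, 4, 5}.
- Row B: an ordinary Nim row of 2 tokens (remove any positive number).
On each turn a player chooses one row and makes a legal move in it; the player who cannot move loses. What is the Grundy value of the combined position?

Build the Grundy sequence for row A with g(k) = mex{g(k−s) : s ∈ {3, 4, 5}, s ≤ k}:
g(0) = mex{} = 0
g(1) = mex{} = 0
g(2) = mex{} = 0
g(3) = mex{0} = 1
g(4) = mex{0} = 1
g(5) = mex{0} = 1
g(6) = mex{0,1} = 2
g(7) = mex{0,1} = 2
g(8) = mex{1} = 0
g(9) = mex{1,2} = 0
g(10) = mex{1,2} = 0
So g(10) = 0.
Row B is a plain Nim row of size 2, so its Grundy value is 2.
By the Sprague-Grundy theorem, the Grundy value of a sum of independent games is the XOR of the component values.
Combined value = 0 XOR 2 = 2.

2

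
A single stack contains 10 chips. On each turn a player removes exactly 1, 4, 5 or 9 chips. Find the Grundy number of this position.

Grundy values for subtraction set {1, 4, 5, 9}:
k:     0  1  2  3  4  5  6  7  8  9 10
g(k):  0  1  0  1  2  3  2  3  0  1  0
So g(10) = 0.

0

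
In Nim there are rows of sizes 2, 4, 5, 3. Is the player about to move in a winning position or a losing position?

Losing position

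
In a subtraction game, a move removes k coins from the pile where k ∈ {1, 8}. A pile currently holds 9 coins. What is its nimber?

Grundy values for subtraction set {1, 8}:
k:     0  1  2  3  4  5  6  7  8  9
g(k):  0  1  0  1  0  1  0  1  2  0
So g(9) = 0.

0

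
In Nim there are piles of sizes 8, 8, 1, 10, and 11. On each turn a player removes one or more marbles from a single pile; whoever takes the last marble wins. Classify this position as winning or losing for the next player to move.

Compute the nim-sum pairwise:
8 ⊕ 8 = 0
0 ⊕ 1 = 1
1 ⊕ 10 = 11
11 ⊕ 11 = 0
The nim-sum is 0, so this is a P-position: the player to move is in a losing position under optimal play.

Losing position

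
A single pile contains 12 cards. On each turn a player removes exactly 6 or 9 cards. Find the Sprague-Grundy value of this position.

2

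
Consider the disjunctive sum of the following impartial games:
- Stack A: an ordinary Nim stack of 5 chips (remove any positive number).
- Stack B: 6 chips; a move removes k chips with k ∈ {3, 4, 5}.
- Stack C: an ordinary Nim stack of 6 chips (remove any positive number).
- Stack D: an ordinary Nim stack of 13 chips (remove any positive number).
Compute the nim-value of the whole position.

Stack A is a plain Nim stack of size 5, so its Grundy value is 5.
Grundy values for stack B (subtraction set {3, 4, 5}):
k:     0  1  2  3  4  5  6
g(k):  0  0  0  1  1  1  2
So g(6) = 2.
Stack C is a plain Nim stack of size 6, so its Grundy value is 6.
Stack D is a plain Nim stack of size 13, so its Grundy value is 13.
The value of a disjunctive sum is the nim-sum of the parts.
Combined value = 5 ⊕ 2 ⊕ 6 ⊕ 13 = 12.

12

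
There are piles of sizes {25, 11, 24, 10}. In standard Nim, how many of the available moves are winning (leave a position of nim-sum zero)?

Nim-sum: 25 ^ 11 ^ 24 ^ 10 = 0.
The nim-sum is already 0, so every move leaves a nonzero nim-sum — there are no winning moves.

0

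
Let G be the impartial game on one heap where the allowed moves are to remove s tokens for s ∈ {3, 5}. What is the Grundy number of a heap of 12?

Compute g(0), g(1), … for moves {3, 5}:
k:     0  1  2  3  4  5  6  7  8  9 10 11 12
g(k):  0  0  0  1  1  1  2  2  0  0  0  1  1
So g(12) = 1.

1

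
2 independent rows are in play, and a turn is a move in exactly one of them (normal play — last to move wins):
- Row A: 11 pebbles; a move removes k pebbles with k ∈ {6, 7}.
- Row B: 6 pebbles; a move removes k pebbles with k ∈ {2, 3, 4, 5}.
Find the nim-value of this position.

2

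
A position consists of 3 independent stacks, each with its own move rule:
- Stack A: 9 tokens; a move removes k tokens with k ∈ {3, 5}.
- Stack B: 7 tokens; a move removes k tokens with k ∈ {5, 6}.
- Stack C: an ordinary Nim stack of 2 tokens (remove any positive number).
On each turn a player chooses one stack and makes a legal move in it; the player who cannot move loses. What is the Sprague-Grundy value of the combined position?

Grundy values for stack A (subtraction set {3, 5}):
g(0) = mex{} = 0
g(1) = mex{} = 0
g(2) = mex{} = 0
g(3) = mex{0} = 1
g(4) = mex{0} = 1
g(5) = mex{0} = 1
g(6) = mex{0,1} = 2
g(7) = mex{0,1} = 2
g(8) = mex{1} = 0
g(9) = mex{1,2} = 0
So g(9) = 0.
For stack B, compute g(0), g(1), … with moves {5, 6}:
g(0) = mex{} = 0
g(1) = mex{} = 0
g(2) = mex{} = 0
g(3) = mex{} = 0
g(4) = mex{} = 0
g(5) = mex{0} = 1
g(6) = mex{0} = 1
g(7) = mex{0} = 1
So g(7) = 1.
Stack C is a plain Nim stack of size 2, so its Grundy value is 2.
The value of a disjunctive sum is the nim-sum of the parts.
Combined value = 0 XOR 1 XOR 2 = 3.

3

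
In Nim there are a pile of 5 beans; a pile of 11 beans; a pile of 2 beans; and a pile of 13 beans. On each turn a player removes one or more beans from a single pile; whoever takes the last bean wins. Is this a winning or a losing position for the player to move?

Bitwise XOR of the heap sizes:
  0101  (5)
  1011  (11)
  0010  (2)
  1101  (13)
  ----
  0001  (1)
The nim-sum is 1 ≠ 0, so this is an N-position: the player to move can win.

Winning position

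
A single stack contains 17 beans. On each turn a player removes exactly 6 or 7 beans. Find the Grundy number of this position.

Compute g(0), g(1), … for moves {6, 7}:
k:     0  1  2  3  4  5  6  7  8  9 10 11 12 13 14 15 16 17
g(k):  0  0  0  0  0  0  1  1  1  1  1  1  2  0  0  0  0  0
So g(17) = 0.

0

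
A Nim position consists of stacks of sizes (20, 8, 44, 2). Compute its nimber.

Compute the nim-sum pairwise:
20 ^ 8 = 28
28 ^ 44 = 48
48 ^ 2 = 50

50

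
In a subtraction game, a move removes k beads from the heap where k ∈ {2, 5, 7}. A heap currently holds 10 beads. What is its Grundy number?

0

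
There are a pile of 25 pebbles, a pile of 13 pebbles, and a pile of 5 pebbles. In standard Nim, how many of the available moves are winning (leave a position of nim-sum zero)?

1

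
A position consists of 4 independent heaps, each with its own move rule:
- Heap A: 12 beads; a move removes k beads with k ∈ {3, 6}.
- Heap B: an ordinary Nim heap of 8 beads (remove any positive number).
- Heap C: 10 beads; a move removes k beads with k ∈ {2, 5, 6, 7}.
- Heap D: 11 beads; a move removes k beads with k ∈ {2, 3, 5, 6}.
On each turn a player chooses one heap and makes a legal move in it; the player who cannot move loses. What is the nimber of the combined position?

11

Grundy values for heap A (subtraction set {3, 6}):
g(0) = mex{} = 0
g(1) = mex{} = 0
g(2) = mex{} = 0
g(3) = mex{0} = 1
g(4) = mex{0} = 1
g(5) = mex{0} = 1
g(6) = mex{0,1} = 2
g(7) = mex{0,1} = 2
g(8) = mex{0,1} = 2
g(9) = mex{1,2} = 0
g(10) = mex{1,2} = 0
g(11) = mex{1,2} = 0
g(12) = mex{0,2} = 1
So g(12) = 1.
Heap B is a plain Nim heap of size 8, so its Grundy value is 8.
Build the Grundy sequence for heap C with g(k) = mex{g(k−s) : s ∈ {2, 5, 6, 7}, s ≤ k}:
k:     0  1  2  3  4  5  6  7  8  9 10
g(k):  0  0  1  1  0  2  1  3  2  2  3
So g(10) = 3.
Build the Grundy sequence for heap D with g(k) = mex{g(k−s) : s ∈ {2, 3, 5, 6}, s ≤ k}:
g(0) = mex{} = 0
g(1) = mex{} = 0
g(2) = mex{0} = 1
g(3) = mex{0} = 1
g(4) = mex{0,1} = 2
g(5) = mex{0,1} = 2
g(6) = mex{0,1,2} = 3
g(7) = mex{0,1,2} = 3
g(8) = mex{1,2,3} = 0
g(9) = mex{1,2,3} = 0
g(10) = mex{0,2,3} = 1
g(11) = mex{0,2,3} = 1
So g(11) = 1.
The value of a disjunctive sum is the nim-sum of the parts.
Combined value = 1 XOR 8 XOR 3 XOR 1 = 11.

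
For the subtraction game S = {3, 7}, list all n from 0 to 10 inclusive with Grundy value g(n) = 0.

Build the Grundy sequence with g(k) = mex{g(k−s) : s ∈ {3, 7}, s ≤ k}:
g(0) = mex{} = 0
g(1) = mex{} = 0
g(2) = mex{} = 0
g(3) = mex{0} = 1
g(4) = mex{0} = 1
g(5) = mex{0} = 1
g(6) = mex{1} = 0
g(7) = mex{0,1} = 2
g(8) = mex{0,1} = 2
g(9) = mex{0} = 1
g(10) = mex{1,2} = 0
The P-positions (g = 0) in 0..10 are 0, 1, 2, 6, 10.

0, 1, 2, 6, 10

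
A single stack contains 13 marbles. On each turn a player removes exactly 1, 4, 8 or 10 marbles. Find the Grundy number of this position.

4

Grundy values for subtraction set {1, 4, 8, 10}:
g(0) = mex{} = 0
g(1) = mex{0} = 1
g(2) = mex{1} = 0
g(3) = mex{0} = 1
g(4) = mex{0,1} = 2
g(5) = mex{1,2} = 0
g(6) = mex{0} = 1
g(7) = mex{1} = 0
g(8) = mex{0,2} = 1
g(9) = mex{0,1} = 2
g(10) = mex{0,1,2} = 3
g(11) = mex{0,1,3} = 2
g(12) = mex{0,1,2} = 3
g(13) = mex{0,1,2,3} = 4
So g(13) = 4.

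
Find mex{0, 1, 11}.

2

The values 0, 1 are all present; 2 is the first non-negative integer missing from the set.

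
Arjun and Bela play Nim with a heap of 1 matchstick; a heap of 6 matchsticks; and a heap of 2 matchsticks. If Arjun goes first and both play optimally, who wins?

Arjun wins

Nim-sum: 1 ⊕ 6 ⊕ 2 = 5.
The nim-sum is 5 ≠ 0, so this is an N-position: the player to move can win; Arjun has a winning move.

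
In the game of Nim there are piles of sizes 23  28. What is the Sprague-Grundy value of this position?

11

Write each in binary and XOR column by column:
  10111  (23)
  11100  (28)
  -----
  01011  (11)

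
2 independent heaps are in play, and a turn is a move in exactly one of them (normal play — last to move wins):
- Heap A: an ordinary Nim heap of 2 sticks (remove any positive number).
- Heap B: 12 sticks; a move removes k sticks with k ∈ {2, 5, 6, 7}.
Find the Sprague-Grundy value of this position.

Heap A is a plain Nim heap of size 2, so its Grundy value is 2.
For heap B, compute g(0), g(1), … with moves {2, 5, 6, 7}:
g(0) = mex{} = 0
g(1) = mex{} = 0
g(2) = mex{0} = 1
g(3) = mex{0} = 1
g(4) = mex{1} = 0
g(5) = mex{0,1} = 2
g(6) = mex{0} = 1
g(7) = mex{0,1,2} = 3
g(8) = mex{0,1} = 2
g(9) = mex{0,1,3} = 2
g(10) = mex{0,1,2} = 3
g(11) = mex{0,1,2} = 3
g(12) = mex{1,2,3} = 0
So g(12) = 0.
The value of a disjunctive sum is the nim-sum of the parts.
Combined value = 2 XOR 0 = 2.

2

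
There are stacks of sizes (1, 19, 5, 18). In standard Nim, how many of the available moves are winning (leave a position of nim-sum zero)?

1

In binary:
  00001  (1)
  10011  (19)
  00101  (5)
  10010  (18)
  -----
  00101  (5)
The overall nim-sum is X = 5. A stack of size p has a winning move iff p XOR X < p (reduce it to p XOR X).
  1: 1 XOR 5 = 4 ≥ 1 — no move.
  19: 19 XOR 5 = 22 ≥ 19 — no move.
  5: 5 XOR 5 = 0 < 5 — winning move (to 0).
  18: 18 XOR 5 = 23 ≥ 18 — no move.
That gives 1 winning move.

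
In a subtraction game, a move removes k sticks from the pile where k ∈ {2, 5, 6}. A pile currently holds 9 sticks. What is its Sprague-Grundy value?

2

Build the Grundy sequence with g(k) = mex{g(k−s) : s ∈ {2, 5, 6}, s ≤ k}:
k:     0  1  2  3  4  5  6  7  8  9
g(k):  0  0  1  1  0  2  1  3  0  2
So g(9) = 2.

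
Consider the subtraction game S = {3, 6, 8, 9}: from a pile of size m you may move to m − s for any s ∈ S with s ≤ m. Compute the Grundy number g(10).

3

Grundy values for subtraction set {3, 6, 8, 9}:
k:     0  1  2  3  4  5  6  7  8  9 10
g(k):  0  0  0  1  1  1  2  2  2  3  3
So g(10) = 3.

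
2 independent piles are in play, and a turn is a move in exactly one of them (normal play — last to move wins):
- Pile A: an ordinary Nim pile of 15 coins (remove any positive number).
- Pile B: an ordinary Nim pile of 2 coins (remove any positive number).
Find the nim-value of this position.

13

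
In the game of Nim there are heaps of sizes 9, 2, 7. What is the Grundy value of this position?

Nim-sum: 9 XOR 2 XOR 7 = 12.

12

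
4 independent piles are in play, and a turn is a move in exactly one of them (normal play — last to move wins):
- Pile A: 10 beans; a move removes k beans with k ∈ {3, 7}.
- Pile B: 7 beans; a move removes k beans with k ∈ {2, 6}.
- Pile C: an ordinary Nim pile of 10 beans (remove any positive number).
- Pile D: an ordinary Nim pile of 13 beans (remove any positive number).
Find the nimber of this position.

6

Build the Grundy sequence for pile A with g(k) = mex{g(k−s) : s ∈ {3, 7}, s ≤ k}:
k:     0  1  2  3  4  5  6  7  8  9 10
g(k):  0  0  0  1  1  1  0  2  2  1  0
So g(10) = 0.
Build the Grundy sequence for pile B with g(k) = mex{g(k−s) : s ∈ {2, 6}, s ≤ k}:
k:     0  1  2  3  4  5  6  7
g(k):  0  0  1  1  0  0  1  1
So g(7) = 1.
Pile C is a plain Nim pile of size 10, so its Grundy value is 10.
Pile D is a plain Nim pile of size 13, so its Grundy value is 13.
By the Sprague-Grundy theorem, the Grundy value of a sum of independent games is the XOR of the component values.
Combined value = 0 ⊕ 1 ⊕ 10 ⊕ 13 = 6.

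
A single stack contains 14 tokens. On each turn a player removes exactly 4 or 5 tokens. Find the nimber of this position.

1

Build the Grundy sequence with g(k) = mex{g(k−s) : s ∈ {4, 5}, s ≤ k}:
k:     0  1  2  3  4  5  6  7  8  9 10 11 12 13 14
g(k):  0  0  0  0  1  1  1  1  2  0  0  0  0  1  1
So g(14) = 1.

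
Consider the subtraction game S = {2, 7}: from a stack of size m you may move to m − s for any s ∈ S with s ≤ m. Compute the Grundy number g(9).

0

Compute g(0), g(1), … for moves {2, 7}:
k:     0  1  2  3  4  5  6  7  8  9
g(k):  0  0  1  1  0  0  1  1  2  0
So g(9) = 0.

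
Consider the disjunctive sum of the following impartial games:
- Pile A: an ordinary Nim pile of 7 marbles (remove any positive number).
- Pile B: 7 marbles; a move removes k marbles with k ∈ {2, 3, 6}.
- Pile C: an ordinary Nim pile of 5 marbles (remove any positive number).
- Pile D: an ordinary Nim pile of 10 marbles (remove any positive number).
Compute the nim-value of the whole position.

9

Pile A is a plain Nim pile of size 7, so its Grundy value is 7.
Grundy values for pile B (subtraction set {2, 3, 6}):
k:     0  1  2  3  4  5  6  7
g(k):  0  0  1  1  2  0  3  1
So g(7) = 1.
Pile C is a plain Nim pile of size 5, so its Grundy value is 5.
Pile D is a plain Nim pile of size 10, so its Grundy value is 10.
By the Sprague-Grundy theorem, the Grundy value of a sum of independent games is the XOR of the component values.
Combined value = 7 XOR 1 XOR 5 XOR 10 = 9.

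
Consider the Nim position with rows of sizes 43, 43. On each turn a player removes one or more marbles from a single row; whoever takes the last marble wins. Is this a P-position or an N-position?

P-position

Nim-sum: 43 XOR 43 = 0.
The nim-sum is 0, so this is a P-position: the player to move is in a losing position under optimal play.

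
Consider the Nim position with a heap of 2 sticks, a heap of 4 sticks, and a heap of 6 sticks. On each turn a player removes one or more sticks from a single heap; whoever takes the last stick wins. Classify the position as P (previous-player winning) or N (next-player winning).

P-position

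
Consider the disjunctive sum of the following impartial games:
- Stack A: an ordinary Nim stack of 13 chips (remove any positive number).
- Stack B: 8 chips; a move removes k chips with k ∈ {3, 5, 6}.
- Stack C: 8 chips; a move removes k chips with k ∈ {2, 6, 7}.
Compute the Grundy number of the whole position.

13

Stack A is a plain Nim stack of size 13, so its Grundy value is 13.
Grundy values for stack B (subtraction set {3, 5, 6}):
g(0) = mex{} = 0
g(1) = mex{} = 0
g(2) = mex{} = 0
g(3) = mex{0} = 1
g(4) = mex{0} = 1
g(5) = mex{0} = 1
g(6) = mex{0,1} = 2
g(7) = mex{0,1} = 2
g(8) = mex{0,1} = 2
So g(8) = 2.
For stack C, compute g(0), g(1), … with moves {2, 6, 7}:
k:     0  1  2  3  4  5  6  7  8
g(k):  0  0  1  1  0  0  1  1  2
So g(8) = 2.
The value of a disjunctive sum is the nim-sum of the parts.
Combined value = 13 ⊕ 2 ⊕ 2 = 13.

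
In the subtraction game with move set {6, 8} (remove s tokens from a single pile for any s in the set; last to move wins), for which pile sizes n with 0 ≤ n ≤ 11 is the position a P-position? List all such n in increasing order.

Build the Grundy sequence with g(k) = mex{g(k−s) : s ∈ {6, 8}, s ≤ k}:
k:     0  1  2  3  4  5  6  7  8  9 10 11
g(k):  0  0  0  0  0  0  1  1  1  1  1  1
The P-positions (g = 0) in 0..11 are 0, 1, 2, 3, 4, 5.

0, 1, 2, 3, 4, 5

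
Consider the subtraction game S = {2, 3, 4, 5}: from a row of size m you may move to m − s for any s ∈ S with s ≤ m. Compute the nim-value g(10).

Build the Grundy sequence with g(k) = mex{g(k−s) : s ∈ {2, 3, 4, 5}, s ≤ k}:
k:     0  1  2  3  4  5  6  7  8  9 10
g(k):  0  0  1  1  2  2  3  0  0  1  1
So g(10) = 1.

1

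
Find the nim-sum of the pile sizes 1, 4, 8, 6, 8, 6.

5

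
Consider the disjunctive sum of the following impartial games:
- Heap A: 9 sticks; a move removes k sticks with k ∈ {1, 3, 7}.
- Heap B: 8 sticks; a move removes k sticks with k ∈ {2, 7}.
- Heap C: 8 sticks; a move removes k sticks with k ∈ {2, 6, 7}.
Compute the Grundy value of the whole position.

Grundy values for heap A (subtraction set {1, 3, 7}):
k:     0  1  2  3  4  5  6  7  8  9
g(k):  0  1  0  1  0  1  0  1  0  1
So g(9) = 1.
Grundy values for heap B (subtraction set {2, 7}):
k:     0  1  2  3  4  5  6  7  8
g(k):  0  0  1  1  0  0  1  1  2
So g(8) = 2.
Build the Grundy sequence for heap C with g(k) = mex{g(k−s) : s ∈ {2, 6, 7}, s ≤ k}:
k:     0  1  2  3  4  5  6  7  8
g(k):  0  0  1  1  0  0  1  1  2
So g(8) = 2.
The value of a disjunctive sum is the nim-sum of the parts.
Combined value = 1 XOR 2 XOR 2 = 1.

1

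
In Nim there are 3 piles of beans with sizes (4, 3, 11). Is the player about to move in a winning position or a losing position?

Winning position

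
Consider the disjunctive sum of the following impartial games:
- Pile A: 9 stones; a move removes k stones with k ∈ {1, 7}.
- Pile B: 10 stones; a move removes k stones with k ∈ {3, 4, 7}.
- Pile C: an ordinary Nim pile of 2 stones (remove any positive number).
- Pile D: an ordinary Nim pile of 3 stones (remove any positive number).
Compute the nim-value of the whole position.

0

For pile A, compute g(0), g(1), … with moves {1, 7}:
g(0) = mex{} = 0
g(1) = mex{0} = 1
g(2) = mex{1} = 0
g(3) = mex{0} = 1
g(4) = mex{1} = 0
g(5) = mex{0} = 1
g(6) = mex{1} = 0
g(7) = mex{0} = 1
g(8) = mex{1} = 0
g(9) = mex{0} = 1
So g(9) = 1.
For pile B, compute g(0), g(1), … with moves {3, 4, 7}:
g(0) = mex{} = 0
g(1) = mex{} = 0
g(2) = mex{} = 0
g(3) = mex{0} = 1
g(4) = mex{0} = 1
g(5) = mex{0} = 1
g(6) = mex{0,1} = 2
g(7) = mex{0,1} = 2
g(8) = mex{0,1} = 2
g(9) = mex{0,1,2} = 3
g(10) = mex{1,2} = 0
So g(10) = 0.
Pile C is a plain Nim pile of size 2, so its Grundy value is 2.
Pile D is a plain Nim pile of size 3, so its Grundy value is 3.
The value of a disjunctive sum is the nim-sum of the parts.
Combined value = 1 ⊕ 0 ⊕ 2 ⊕ 3 = 0.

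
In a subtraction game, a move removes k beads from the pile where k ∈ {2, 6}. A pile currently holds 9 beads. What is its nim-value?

Grundy values for subtraction set {2, 6}:
g(0) = mex{} = 0
g(1) = mex{} = 0
g(2) = mex{0} = 1
g(3) = mex{0} = 1
g(4) = mex{1} = 0
g(5) = mex{1} = 0
g(6) = mex{0} = 1
g(7) = mex{0} = 1
g(8) = mex{1} = 0
g(9) = mex{1} = 0
So g(9) = 0.

0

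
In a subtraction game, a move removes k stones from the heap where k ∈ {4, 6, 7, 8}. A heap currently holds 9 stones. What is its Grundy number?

2

Compute g(0), g(1), … for moves {4, 6, 7, 8}:
k:     0  1  2  3  4  5  6  7  8  9
g(k):  0  0  0  0  1  1  1  1  2  2
So g(9) = 2.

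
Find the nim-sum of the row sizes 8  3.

11

Nim-sum: 8 XOR 3 = 11.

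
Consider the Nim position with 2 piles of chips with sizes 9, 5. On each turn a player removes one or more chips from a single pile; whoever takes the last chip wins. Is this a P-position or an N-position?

Write each in binary and XOR column by column:
  1001  (9)
  0101  (5)
  ----
  1100  (12)
The nim-sum is 12 ≠ 0, so this is an N-position: the player to move can win.

N-position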